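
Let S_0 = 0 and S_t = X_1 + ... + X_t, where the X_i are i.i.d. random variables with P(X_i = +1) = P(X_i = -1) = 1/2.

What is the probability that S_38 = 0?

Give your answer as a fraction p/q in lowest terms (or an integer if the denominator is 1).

Answer: 4418157975/34359738368

Derivation:
To return to 0 after 38 steps: need exactly 19 steps of +1 and 19 of -1.
Favorable paths: C(38,19) = 35345263800
Total paths: 2^38 = 274877906944
P = 35345263800/274877906944 = 4418157975/34359738368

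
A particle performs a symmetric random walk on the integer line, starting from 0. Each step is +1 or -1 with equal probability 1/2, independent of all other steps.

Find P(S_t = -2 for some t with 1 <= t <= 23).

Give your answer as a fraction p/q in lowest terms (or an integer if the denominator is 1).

Count via complement. Let g(t,s) = #length-t paths at position s with S_1..S_t all ≠ -2.
g(t,s) = g(t-1,s-1) + g(t-1,s+1) for s ≠ -2; g(t,-2) = 0.
t=0: g(0,0)=1
t=1: g(1,-1)=1 g(1,1)=1
t=2: g(2,0)=2 g(2,2)=1
t=3: g(3,-1)=2 g(3,1)=3 g(3,3)=1
t=4: g(4,0)=5 g(4,2)=4 g(4,4)=1
t=5: g(5,-1)=5 g(5,1)=9 g(5,3)=5 g(5,5)=1
t=6: g(6,0)=14 g(6,2)=14 g(6,4)=6 g(6,6)=1
t=7: g(7,-1)=14 g(7,1)=28 g(7,3)=20 g(7,5)=7 g(7,7)=1
t=8: g(8,0)=42 g(8,2)=48 g(8,4)=27 g(8,6)=8 g(8,8)=1
t=9: g(9,-1)=42 g(9,1)=90 g(9,3)=75 g(9,5)=35 g(9,7)=9 g(9,9)=1
t=10: g(10,0)=132 g(10,2)=165 g(10,4)=110 g(10,6)=44 g(10,8)=10 g(10,10)=1
t=11: g(11,-1)=132 g(11,1)=297 g(11,3)=275 g(11,5)=154 g(11,7)=54 g(11,9)=11 g(11,11)=1
t=12: g(12,0)=429 g(12,2)=572 g(12,4)=429 g(12,6)=208 g(12,8)=65 g(12,10)=12 g(12,12)=1
t=13: g(13,-1)=429 g(13,1)=1001 g(13,3)=1001 g(13,5)=637 g(13,7)=273 g(13,9)=77 g(13,11)=13 g(13,13)=1
t=14: g(14,0)=1430 g(14,2)=2002 g(14,4)=1638 g(14,6)=910 g(14,8)=350 g(14,10)=90 g(14,12)=14 g(14,14)=1
t=15: g(15,-1)=1430 g(15,1)=3432 g(15,3)=3640 g(15,5)=2548 g(15,7)=1260 g(15,9)=440 g(15,11)=104 g(15,13)=15 g(15,15)=1
t=16: g(16,0)=4862 g(16,2)=7072 g(16,4)=6188 g(16,6)=3808 g(16,8)=1700 g(16,10)=544 g(16,12)=119 g(16,14)=16 g(16,16)=1
t=17: g(17,-1)=4862 g(17,1)=11934 g(17,3)=13260 g(17,5)=9996 g(17,7)=5508 g(17,9)=2244 g(17,11)=663 g(17,13)=135 g(17,15)=17 g(17,17)=1
t=18: g(18,0)=16796 g(18,2)=25194 g(18,4)=23256 g(18,6)=15504 g(18,8)=7752 g(18,10)=2907 g(18,12)=798 g(18,14)=152 g(18,16)=18 g(18,18)=1
t=19: g(19,-1)=16796 g(19,1)=41990 g(19,3)=48450 g(19,5)=38760 g(19,7)=23256 g(19,9)=10659 g(19,11)=3705 g(19,13)=950 g(19,15)=170 g(19,17)=19 g(19,19)=1
t=20: g(20,0)=58786 g(20,2)=90440 g(20,4)=87210 g(20,6)=62016 g(20,8)=33915 g(20,10)=14364 g(20,12)=4655 g(20,14)=1120 g(20,16)=189 g(20,18)=20 g(20,20)=1
t=21: g(21,-1)=58786 g(21,1)=149226 g(21,3)=177650 g(21,5)=149226 g(21,7)=95931 g(21,9)=48279 g(21,11)=19019 g(21,13)=5775 g(21,15)=1309 g(21,17)=209 g(21,19)=21 g(21,21)=1
t=22: g(22,0)=208012 g(22,2)=326876 g(22,4)=326876 g(22,6)=245157 g(22,8)=144210 g(22,10)=67298 g(22,12)=24794 g(22,14)=7084 g(22,16)=1518 g(22,18)=230 g(22,20)=22 g(22,22)=1
t=23: g(23,-1)=208012 g(23,1)=534888 g(23,3)=653752 g(23,5)=572033 g(23,7)=389367 g(23,9)=211508 g(23,11)=92092 g(23,13)=31878 g(23,15)=8602 g(23,17)=1748 g(23,19)=252 g(23,21)=23 g(23,23)=1
Paths never hitting -2: Σ_s g(23,s) = 2704156
Paths hitting -2: 2^23 - 2704156 = 5684452
P = 5684452/8388608 = 1421113/2097152

Answer: 1421113/2097152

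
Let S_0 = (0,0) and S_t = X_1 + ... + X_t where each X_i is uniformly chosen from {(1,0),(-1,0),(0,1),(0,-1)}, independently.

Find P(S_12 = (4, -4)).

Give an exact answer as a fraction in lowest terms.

Answer: 7623/2097152

Derivation:
Let h be the number of horizontal steps (so 12-h are vertical). To end at (4,-4) need (h+4)/2 right-steps and ((12-h)-4)/2 up-steps.
Sum over h with 4 ≤ h ≤ 8, h ≡ 0 (mod 2), 12-h ≡ 0 (mod 2):
h=4: C(12,4)·C(4,4)·C(8,2) = 495·1·28 = 13860
h=6: C(12,6)·C(6,5)·C(6,1) = 924·6·6 = 33264
h=8: C(12,8)·C(8,6)·C(4,0) = 495·28·1 = 13860
Total favorable: 60984
Total paths: 4^12 = 16777216
P = 60984/16777216 = 7623/2097152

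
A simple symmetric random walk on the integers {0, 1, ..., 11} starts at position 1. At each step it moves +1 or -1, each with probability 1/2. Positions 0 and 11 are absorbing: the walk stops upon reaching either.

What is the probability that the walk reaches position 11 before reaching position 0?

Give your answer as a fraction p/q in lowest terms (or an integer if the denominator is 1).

Symmetric walk (p = 1/2): the harmonic-function argument gives P(hit 11 before 0 | start at 1) = a/N.
P = 1/11 = 1/11

Answer: 1/11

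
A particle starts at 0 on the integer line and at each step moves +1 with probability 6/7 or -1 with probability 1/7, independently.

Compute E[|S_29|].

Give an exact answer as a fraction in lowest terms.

Answer: 9528295228907139145900025/459986536544739960976801

Derivation:
S_29 takes values m ≡ 1 (mod 2) with |m| ≤ 29; P(S_29=m) = C(29,(29+m)/2) · (6/7)^((29+m)/2) · (1/7)^((29-m)/2).
Distribution: P(S=-29)=1/3219905755813179726837607, P(S=-27)=174/3219905755813179726837607, P(S=-25)=2088/459986536544739960976801, P(S=-23)=112752/459986536544739960976801, P(S=-21)=4397328/459986536544739960976801, P(S=-19)=131919840/459986536544739960976801, P(S=-17)=3166076160/459986536544739960976801, P(S=-15)=436918510080/3219905755813179726837607, P(S=-13)=7209155416320/3219905755813179726837607, P(S=-11)=14418310832640/459986536544739960976801, P(S=-9)=173019729991680/459986536544739960976801, P(S=-7)=1793113565368320/459986536544739960976801, P(S=-5)=16138022088314880/459986536544739960976801, P(S=-3)=126621404077547520/459986536544739960976801, P(S=-1)=6077827395722280960/3219905755813179726837607, P(S=1)=36466964374333685760/3219905755813179726837607, P(S=3)=27350223280750264320/459986536544739960976801, P(S=5)=125489259758736506880/459986536544739960976801, P(S=7)=501957039034946027520/459986536544739960976801, P(S=9)=1743640240858233569280/459986536544739960976801, P(S=11)=5230920722574700707840/459986536544739960976801, P(S=13)=94156573006344612741120/3219905755813179726837607, P(S=15)=205432522922933700526080/3219905755813179726837607, P(S=17)=53591092936417487093760/459986536544739960976801, P(S=19)=80386639404626230640640/459986536544739960976801, P(S=21)=96463967285551476768768/459986536544739960976801, P(S=23)=89043662109739824709632/459986536544739960976801, P(S=25)=59362441406493216473088/459986536544739960976801, P(S=27)=178087324219479649419264/3219905755813179726837607, P(S=29)=36845653286788892983296/3219905755813179726837607
E[|S_29|] = Σ_m |m|·P(S_29=m) = 9528295228907139145900025/459986536544739960976801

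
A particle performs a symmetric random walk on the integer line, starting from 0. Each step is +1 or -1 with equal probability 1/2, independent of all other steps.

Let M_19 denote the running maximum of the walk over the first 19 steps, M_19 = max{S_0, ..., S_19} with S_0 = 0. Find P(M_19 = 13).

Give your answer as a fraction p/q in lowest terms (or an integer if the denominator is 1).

Let M_19 = max(S_0,...,S_19). Use the reflection principle: for j ≥ 1, #{paths with M_19 ≥ j} = #{S_19 ≥ j} + #{S_19 ≥ j+1}.
By reflection, #{M_19 ≥ 13} = #{S_19 ≥ 13} + #{S_19 ≥ 14} = 1160 + 191 = 1351.
#{M_19 ≥ 14} = #{S_19 ≥ 14} + #{S_19 ≥ 15} = 191 + 191 = 382.
#{M_19 = 13} = 1351 - 382 = 969.
P(M_19 = 13) = 969/524288 = 969/524288

Answer: 969/524288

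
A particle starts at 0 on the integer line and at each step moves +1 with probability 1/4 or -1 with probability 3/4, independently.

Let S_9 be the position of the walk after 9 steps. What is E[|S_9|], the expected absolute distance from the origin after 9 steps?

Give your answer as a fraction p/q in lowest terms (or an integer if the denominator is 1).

S_9 takes values m ≡ 1 (mod 2) with |m| ≤ 9; P(S_9=m) = C(9,(9+m)/2) · (1/4)^((9+m)/2) · (3/4)^((9-m)/2).
Distribution: P(S=-9)=19683/262144, P(S=-7)=59049/262144, P(S=-5)=19683/65536, P(S=-3)=15309/65536, P(S=-1)=15309/131072, P(S=1)=5103/131072, P(S=3)=567/65536, P(S=5)=81/65536, P(S=7)=27/262144, P(S=9)=1/262144
E[|S_9|] = Σ_m |m|·P(S_9=m) = 152163/32768

Answer: 152163/32768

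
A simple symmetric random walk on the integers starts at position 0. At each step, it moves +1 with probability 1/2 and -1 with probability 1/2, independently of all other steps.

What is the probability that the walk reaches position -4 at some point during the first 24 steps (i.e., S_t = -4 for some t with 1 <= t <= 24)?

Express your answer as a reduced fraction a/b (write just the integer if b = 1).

Count via complement. Let g(t,s) = #length-t paths at position s with S_1..S_t all ≠ -4.
g(t,s) = g(t-1,s-1) + g(t-1,s+1) for s ≠ -4; g(t,-4) = 0.
t=0: g(0,0)=1
t=1: g(1,-1)=1 g(1,1)=1
t=2: g(2,-2)=1 g(2,0)=2 g(2,2)=1
t=3: g(3,-3)=1 g(3,-1)=3 g(3,1)=3 g(3,3)=1
t=4: g(4,-2)=4 g(4,0)=6 g(4,2)=4 g(4,4)=1
t=5: g(5,-3)=4 g(5,-1)=10 g(5,1)=10 g(5,3)=5 g(5,5)=1
t=6: g(6,-2)=14 g(6,0)=20 g(6,2)=15 g(6,4)=6 g(6,6)=1
t=7: g(7,-3)=14 g(7,-1)=34 g(7,1)=35 g(7,3)=21 g(7,5)=7 g(7,7)=1
t=8: g(8,-2)=48 g(8,0)=69 g(8,2)=56 g(8,4)=28 g(8,6)=8 g(8,8)=1
t=9: g(9,-3)=48 g(9,-1)=117 g(9,1)=125 g(9,3)=84 g(9,5)=36 g(9,7)=9 g(9,9)=1
t=10: g(10,-2)=165 g(10,0)=242 g(10,2)=209 g(10,4)=120 g(10,6)=45 g(10,8)=10 g(10,10)=1
t=11: g(11,-3)=165 g(11,-1)=407 g(11,1)=451 g(11,3)=329 g(11,5)=165 g(11,7)=55 g(11,9)=11 g(11,11)=1
t=12: g(12,-2)=572 g(12,0)=858 g(12,2)=780 g(12,4)=494 g(12,6)=220 g(12,8)=66 g(12,10)=12 g(12,12)=1
t=13: g(13,-3)=572 g(13,-1)=1430 g(13,1)=1638 g(13,3)=1274 g(13,5)=714 g(13,7)=286 g(13,9)=78 g(13,11)=13 g(13,13)=1
t=14: g(14,-2)=2002 g(14,0)=3068 g(14,2)=2912 g(14,4)=1988 g(14,6)=1000 g(14,8)=364 g(14,10)=91 g(14,12)=14 g(14,14)=1
t=15: g(15,-3)=2002 g(15,-1)=5070 g(15,1)=5980 g(15,3)=4900 g(15,5)=2988 g(15,7)=1364 g(15,9)=455 g(15,11)=105 g(15,13)=15 g(15,15)=1
t=16: g(16,-2)=7072 g(16,0)=11050 g(16,2)=10880 g(16,4)=7888 g(16,6)=4352 g(16,8)=1819 g(16,10)=560 g(16,12)=120 g(16,14)=16 g(16,16)=1
t=17: g(17,-3)=7072 g(17,-1)=18122 g(17,1)=21930 g(17,3)=18768 g(17,5)=12240 g(17,7)=6171 g(17,9)=2379 g(17,11)=680 g(17,13)=136 g(17,15)=17 g(17,17)=1
t=18: g(18,-2)=25194 g(18,0)=40052 g(18,2)=40698 g(18,4)=31008 g(18,6)=18411 g(18,8)=8550 g(18,10)=3059 g(18,12)=816 g(18,14)=153 g(18,16)=18 g(18,18)=1
t=19: g(19,-3)=25194 g(19,-1)=65246 g(19,1)=80750 g(19,3)=71706 g(19,5)=49419 g(19,7)=26961 g(19,9)=11609 g(19,11)=3875 g(19,13)=969 g(19,15)=171 g(19,17)=19 g(19,19)=1
t=20: g(20,-2)=90440 g(20,0)=145996 g(20,2)=152456 g(20,4)=121125 g(20,6)=76380 g(20,8)=38570 g(20,10)=15484 g(20,12)=4844 g(20,14)=1140 g(20,16)=190 g(20,18)=20 g(20,20)=1
t=21: g(21,-3)=90440 g(21,-1)=236436 g(21,1)=298452 g(21,3)=273581 g(21,5)=197505 g(21,7)=114950 g(21,9)=54054 g(21,11)=20328 g(21,13)=5984 g(21,15)=1330 g(21,17)=210 g(21,19)=21 g(21,21)=1
t=22: g(22,-2)=326876 g(22,0)=534888 g(22,2)=572033 g(22,4)=471086 g(22,6)=312455 g(22,8)=169004 g(22,10)=74382 g(22,12)=26312 g(22,14)=7314 g(22,16)=1540 g(22,18)=231 g(22,20)=22 g(22,22)=1
t=23: g(23,-3)=326876 g(23,-1)=861764 g(23,1)=1106921 g(23,3)=1043119 g(23,5)=783541 g(23,7)=481459 g(23,9)=243386 g(23,11)=100694 g(23,13)=33626 g(23,15)=8854 g(23,17)=1771 g(23,19)=253 g(23,21)=23 g(23,23)=1
t=24: g(24,-2)=1188640 g(24,0)=1968685 g(24,2)=2150040 g(24,4)=1826660 g(24,6)=1265000 g(24,8)=724845 g(24,10)=344080 g(24,12)=134320 g(24,14)=42480 g(24,16)=10625 g(24,18)=2024 g(24,20)=276 g(24,22)=24 g(24,24)=1
Paths never hitting -4: Σ_s g(24,s) = 9657700
Paths hitting -4: 2^24 - 9657700 = 7119516
P = 7119516/16777216 = 1779879/4194304

Answer: 1779879/4194304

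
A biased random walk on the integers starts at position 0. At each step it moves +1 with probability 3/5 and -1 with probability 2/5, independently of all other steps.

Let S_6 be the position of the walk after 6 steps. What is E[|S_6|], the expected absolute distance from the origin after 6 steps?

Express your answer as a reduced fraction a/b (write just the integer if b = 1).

S_6 takes values m ≡ 0 (mod 2) with |m| ≤ 6; P(S_6=m) = C(6,(6+m)/2) · (3/5)^((6+m)/2) · (2/5)^((6-m)/2).
Distribution: P(S=-6)=64/15625, P(S=-4)=576/15625, P(S=-2)=432/3125, P(S=0)=864/3125, P(S=2)=972/3125, P(S=4)=2916/15625, P(S=6)=729/15625
E[|S_6|] = Σ_m |m|·P(S_6=m) = 32766/15625

Answer: 32766/15625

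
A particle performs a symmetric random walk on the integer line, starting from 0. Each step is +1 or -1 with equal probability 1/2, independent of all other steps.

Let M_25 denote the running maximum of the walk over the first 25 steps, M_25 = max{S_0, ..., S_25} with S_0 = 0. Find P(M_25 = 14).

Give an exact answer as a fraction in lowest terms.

Answer: 26565/16777216

Derivation:
Let M_25 = max(S_0,...,S_25). Use the reflection principle: for j ≥ 1, #{paths with M_25 ≥ j} = #{S_25 ≥ j} + #{S_25 ≥ j+1}.
By reflection, #{M_25 ≥ 14} = #{S_25 ≥ 14} + #{S_25 ≥ 15} = 68406 + 68406 = 136812.
#{M_25 ≥ 15} = #{S_25 ≥ 15} + #{S_25 ≥ 16} = 68406 + 15276 = 83682.
#{M_25 = 14} = 136812 - 83682 = 53130.
P(M_25 = 14) = 53130/33554432 = 26565/16777216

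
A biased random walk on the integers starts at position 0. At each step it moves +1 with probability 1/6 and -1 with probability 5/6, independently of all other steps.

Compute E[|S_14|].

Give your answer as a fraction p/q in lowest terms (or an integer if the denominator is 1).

Answer: 15242601773/1632586752

Derivation:
S_14 takes values m ≡ 0 (mod 2) with |m| ≤ 14; P(S_14=m) = C(14,(14+m)/2) · (1/6)^((14+m)/2) · (5/6)^((14-m)/2).
Distribution: P(S=-14)=6103515625/78364164096, P(S=-12)=8544921875/39182082048, P(S=-10)=22216796875/78364164096, P(S=-8)=4443359375/19591041024, P(S=-6)=9775390625/78364164096, P(S=-4)=1955078125/39182082048, P(S=-2)=391015625/26121388032, P(S=0)=11171875/3265173504, P(S=2)=15640625/26121388032, P(S=4)=3128125/39182082048, P(S=6)=625625/78364164096, P(S=8)=11375/19591041024, P(S=10)=2275/78364164096, P(S=12)=35/39182082048, P(S=14)=1/78364164096
E[|S_14|] = Σ_m |m|·P(S_14=m) = 15242601773/1632586752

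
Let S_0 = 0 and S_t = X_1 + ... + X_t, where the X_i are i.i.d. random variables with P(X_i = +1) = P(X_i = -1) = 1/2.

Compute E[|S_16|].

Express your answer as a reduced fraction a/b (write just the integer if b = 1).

Answer: 6435/2048

Derivation:
S_16 takes values m ≡ 0 (mod 2) with |m| ≤ 16; P(S_16=m) = C(16,(16+m)/2)/2^16.
Total paths: 2^16 = 65536
Distribution: P(S=-16)=1/65536, P(S=-14)=16/65536, P(S=-12)=120/65536, P(S=-10)=560/65536, P(S=-8)=1820/65536, P(S=-6)=4368/65536, P(S=-4)=8008/65536, P(S=-2)=11440/65536, P(S=0)=12870/65536, P(S=2)=11440/65536, P(S=4)=8008/65536, P(S=6)=4368/65536, P(S=8)=1820/65536, P(S=10)=560/65536, P(S=12)=120/65536, P(S=14)=16/65536, P(S=16)=1/65536
E[|S_16|] = Σ_m |m|·P(S_16=m) = 205920/65536 = 6435/2048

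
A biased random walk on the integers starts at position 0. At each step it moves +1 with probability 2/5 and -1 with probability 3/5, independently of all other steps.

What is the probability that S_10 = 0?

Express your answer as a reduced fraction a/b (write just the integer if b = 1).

To be at 0 after 10 steps: need exactly 5 steps of +1 and 5 of -1.
Number of such sequences: C(10,5) = 252
Each has probability (2/5)^5 · (3/5)^5 = 7776/9765625
P = 252 · 7776/9765625 = 1959552/9765625

Answer: 1959552/9765625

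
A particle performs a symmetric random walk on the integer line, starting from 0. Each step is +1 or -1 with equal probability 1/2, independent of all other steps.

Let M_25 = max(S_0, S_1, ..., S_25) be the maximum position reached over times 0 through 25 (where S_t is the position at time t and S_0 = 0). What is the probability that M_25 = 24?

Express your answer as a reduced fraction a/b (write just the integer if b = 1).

Answer: 1/33554432

Derivation:
Let M_25 = max(S_0,...,S_25). Use the reflection principle: for j ≥ 1, #{paths with M_25 ≥ j} = #{S_25 ≥ j} + #{S_25 ≥ j+1}.
By reflection, #{M_25 ≥ 24} = #{S_25 ≥ 24} + #{S_25 ≥ 25} = 1 + 1 = 2.
#{M_25 ≥ 25} = #{S_25 ≥ 25} + #{S_25 ≥ 26} = 1 + 0 = 1.
#{M_25 = 24} = 2 - 1 = 1.
P(M_25 = 24) = 1/33554432 = 1/33554432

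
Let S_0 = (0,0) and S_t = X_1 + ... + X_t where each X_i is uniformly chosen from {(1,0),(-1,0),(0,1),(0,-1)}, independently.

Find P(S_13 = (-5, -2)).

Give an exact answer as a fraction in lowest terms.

Answer: 184041/33554432

Derivation:
Let h be the number of horizontal steps (so 13-h are vertical). To end at (-5,-2) need (h-5)/2 right-steps and ((13-h)-2)/2 up-steps.
Sum over h with 5 ≤ h ≤ 11, h ≡ 1 (mod 2), 13-h ≡ 0 (mod 2):
h=5: C(13,5)·C(5,0)·C(8,3) = 1287·1·56 = 72072
h=7: C(13,7)·C(7,1)·C(6,2) = 1716·7·15 = 180180
h=9: C(13,9)·C(9,2)·C(4,1) = 715·36·4 = 102960
h=11: C(13,11)·C(11,3)·C(2,0) = 78·165·1 = 12870
Total favorable: 368082
Total paths: 4^13 = 67108864
P = 368082/67108864 = 184041/33554432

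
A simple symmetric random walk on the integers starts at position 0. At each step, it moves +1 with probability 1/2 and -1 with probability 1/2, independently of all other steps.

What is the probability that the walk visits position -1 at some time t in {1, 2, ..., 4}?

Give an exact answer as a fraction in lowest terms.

Answer: 5/8

Derivation:
Count via complement. Let g(t,s) = #length-t paths at position s with S_1..S_t all ≠ -1.
g(t,s) = g(t-1,s-1) + g(t-1,s+1) for s ≠ -1; g(t,-1) = 0.
t=0: g(0,0)=1
t=1: g(1,1)=1
t=2: g(2,0)=1 g(2,2)=1
t=3: g(3,1)=2 g(3,3)=1
t=4: g(4,0)=2 g(4,2)=3 g(4,4)=1
Paths never hitting -1: Σ_s g(4,s) = 6
Paths hitting -1: 2^4 - 6 = 10
P = 10/16 = 5/8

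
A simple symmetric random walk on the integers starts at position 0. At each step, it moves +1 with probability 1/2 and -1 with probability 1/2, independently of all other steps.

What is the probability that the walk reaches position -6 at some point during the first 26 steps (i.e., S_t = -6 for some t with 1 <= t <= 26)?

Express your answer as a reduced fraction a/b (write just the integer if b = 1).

Answer: 16628809/67108864

Derivation:
Count via complement. Let g(t,s) = #length-t paths at position s with S_1..S_t all ≠ -6.
g(t,s) = g(t-1,s-1) + g(t-1,s+1) for s ≠ -6; g(t,-6) = 0.
t=0: g(0,0)=1
t=1: g(1,-1)=1 g(1,1)=1
t=2: g(2,-2)=1 g(2,0)=2 g(2,2)=1
t=3: g(3,-3)=1 g(3,-1)=3 g(3,1)=3 g(3,3)=1
t=4: g(4,-4)=1 g(4,-2)=4 g(4,0)=6 g(4,2)=4 g(4,4)=1
t=5: g(5,-5)=1 g(5,-3)=5 g(5,-1)=10 g(5,1)=10 g(5,3)=5 g(5,5)=1
t=6: g(6,-4)=6 g(6,-2)=15 g(6,0)=20 g(6,2)=15 g(6,4)=6 g(6,6)=1
t=7: g(7,-5)=6 g(7,-3)=21 g(7,-1)=35 g(7,1)=35 g(7,3)=21 g(7,5)=7 g(7,7)=1
t=8: g(8,-4)=27 g(8,-2)=56 g(8,0)=70 g(8,2)=56 g(8,4)=28 g(8,6)=8 g(8,8)=1
t=9: g(9,-5)=27 g(9,-3)=83 g(9,-1)=126 g(9,1)=126 g(9,3)=84 g(9,5)=36 g(9,7)=9 g(9,9)=1
t=10: g(10,-4)=110 g(10,-2)=209 g(10,0)=252 g(10,2)=210 g(10,4)=120 g(10,6)=45 g(10,8)=10 g(10,10)=1
t=11: g(11,-5)=110 g(11,-3)=319 g(11,-1)=461 g(11,1)=462 g(11,3)=330 g(11,5)=165 g(11,7)=55 g(11,9)=11 g(11,11)=1
t=12: g(12,-4)=429 g(12,-2)=780 g(12,0)=923 g(12,2)=792 g(12,4)=495 g(12,6)=220 g(12,8)=66 g(12,10)=12 g(12,12)=1
t=13: g(13,-5)=429 g(13,-3)=1209 g(13,-1)=1703 g(13,1)=1715 g(13,3)=1287 g(13,5)=715 g(13,7)=286 g(13,9)=78 g(13,11)=13 g(13,13)=1
t=14: g(14,-4)=1638 g(14,-2)=2912 g(14,0)=3418 g(14,2)=3002 g(14,4)=2002 g(14,6)=1001 g(14,8)=364 g(14,10)=91 g(14,12)=14 g(14,14)=1
t=15: g(15,-5)=1638 g(15,-3)=4550 g(15,-1)=6330 g(15,1)=6420 g(15,3)=5004 g(15,5)=3003 g(15,7)=1365 g(15,9)=455 g(15,11)=105 g(15,13)=15 g(15,15)=1
t=16: g(16,-4)=6188 g(16,-2)=10880 g(16,0)=12750 g(16,2)=11424 g(16,4)=8007 g(16,6)=4368 g(16,8)=1820 g(16,10)=560 g(16,12)=120 g(16,14)=16 g(16,16)=1
t=17: g(17,-5)=6188 g(17,-3)=17068 g(17,-1)=23630 g(17,1)=24174 g(17,3)=19431 g(17,5)=12375 g(17,7)=6188 g(17,9)=2380 g(17,11)=680 g(17,13)=136 g(17,15)=17 g(17,17)=1
t=18: g(18,-4)=23256 g(18,-2)=40698 g(18,0)=47804 g(18,2)=43605 g(18,4)=31806 g(18,6)=18563 g(18,8)=8568 g(18,10)=3060 g(18,12)=816 g(18,14)=153 g(18,16)=18 g(18,18)=1
t=19: g(19,-5)=23256 g(19,-3)=63954 g(19,-1)=88502 g(19,1)=91409 g(19,3)=75411 g(19,5)=50369 g(19,7)=27131 g(19,9)=11628 g(19,11)=3876 g(19,13)=969 g(19,15)=171 g(19,17)=19 g(19,19)=1
t=20: g(20,-4)=87210 g(20,-2)=152456 g(20,0)=179911 g(20,2)=166820 g(20,4)=125780 g(20,6)=77500 g(20,8)=38759 g(20,10)=15504 g(20,12)=4845 g(20,14)=1140 g(20,16)=190 g(20,18)=20 g(20,20)=1
t=21: g(21,-5)=87210 g(21,-3)=239666 g(21,-1)=332367 g(21,1)=346731 g(21,3)=292600 g(21,5)=203280 g(21,7)=116259 g(21,9)=54263 g(21,11)=20349 g(21,13)=5985 g(21,15)=1330 g(21,17)=210 g(21,19)=21 g(21,21)=1
t=22: g(22,-4)=326876 g(22,-2)=572033 g(22,0)=679098 g(22,2)=639331 g(22,4)=495880 g(22,6)=319539 g(22,8)=170522 g(22,10)=74612 g(22,12)=26334 g(22,14)=7315 g(22,16)=1540 g(22,18)=231 g(22,20)=22 g(22,22)=1
t=23: g(23,-5)=326876 g(23,-3)=898909 g(23,-1)=1251131 g(23,1)=1318429 g(23,3)=1135211 g(23,5)=815419 g(23,7)=490061 g(23,9)=245134 g(23,11)=100946 g(23,13)=33649 g(23,15)=8855 g(23,17)=1771 g(23,19)=253 g(23,21)=23 g(23,23)=1
t=24: g(24,-4)=1225785 g(24,-2)=2150040 g(24,0)=2569560 g(24,2)=2453640 g(24,4)=1950630 g(24,6)=1305480 g(24,8)=735195 g(24,10)=346080 g(24,12)=134595 g(24,14)=42504 g(24,16)=10626 g(24,18)=2024 g(24,20)=276 g(24,22)=24 g(24,24)=1
t=25: g(25,-5)=1225785 g(25,-3)=3375825 g(25,-1)=4719600 g(25,1)=5023200 g(25,3)=4404270 g(25,5)=3256110 g(25,7)=2040675 g(25,9)=1081275 g(25,11)=480675 g(25,13)=177099 g(25,15)=53130 g(25,17)=12650 g(25,19)=2300 g(25,21)=300 g(25,23)=25 g(25,25)=1
t=26: g(26,-4)=4601610 g(26,-2)=8095425 g(26,0)=9742800 g(26,2)=9427470 g(26,4)=7660380 g(26,6)=5296785 g(26,8)=3121950 g(26,10)=1561950 g(26,12)=657774 g(26,14)=230229 g(26,16)=65780 g(26,18)=14950 g(26,20)=2600 g(26,22)=325 g(26,24)=26 g(26,26)=1
Paths never hitting -6: Σ_s g(26,s) = 50480055
Paths hitting -6: 2^26 - 50480055 = 16628809
P = 16628809/67108864 = 16628809/67108864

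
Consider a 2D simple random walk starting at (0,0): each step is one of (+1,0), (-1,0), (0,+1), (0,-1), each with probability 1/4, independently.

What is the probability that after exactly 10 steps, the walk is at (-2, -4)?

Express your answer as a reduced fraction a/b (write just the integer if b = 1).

Let h be the number of horizontal steps (so 10-h are vertical). To end at (-2,-4) need (h-2)/2 right-steps and ((10-h)-4)/2 up-steps.
Sum over h with 2 ≤ h ≤ 6, h ≡ 0 (mod 2), 10-h ≡ 0 (mod 2):
h=2: C(10,2)·C(2,0)·C(8,2) = 45·1·28 = 1260
h=4: C(10,4)·C(4,1)·C(6,1) = 210·4·6 = 5040
h=6: C(10,6)·C(6,2)·C(4,0) = 210·15·1 = 3150
Total favorable: 9450
Total paths: 4^10 = 1048576
P = 9450/1048576 = 4725/524288

Answer: 4725/524288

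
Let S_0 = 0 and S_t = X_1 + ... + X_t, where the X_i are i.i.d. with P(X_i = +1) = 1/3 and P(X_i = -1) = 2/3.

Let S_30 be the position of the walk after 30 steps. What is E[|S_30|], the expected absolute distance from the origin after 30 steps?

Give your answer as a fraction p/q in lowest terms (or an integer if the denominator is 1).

Answer: 8572735215010/847288609443

Derivation:
S_30 takes values m ≡ 0 (mod 2) with |m| ≤ 30; P(S_30=m) = C(30,(30+m)/2) · (1/3)^((30+m)/2) · (2/3)^((30-m)/2).
Distribution: P(S=-30)=1073741824/205891132094649, P(S=-28)=5368709120/68630377364883, P(S=-26)=38923141120/68630377364883, P(S=-24)=544923975680/205891132094649, P(S=-22)=68115496960/7625597484987, P(S=-20)=177100292096/7625597484987, P(S=-18)=1106876825600/22876792454961, P(S=-16)=632501043200/7625597484987, P(S=-14)=909220249600/7625597484987, P(S=-12)=10001422745600/68630377364883, P(S=-10)=3500497960960/22876792454961, P(S=-8)=3182270873600/22876792454961, P(S=-6)=7557893324800/68630377364883, P(S=-4)=581376409600/7625597484987, P(S=-2)=352978534400/7625597484987, P(S=0)=564765655040/22876792454961, P(S=2)=88244633600/7625597484987, P(S=4)=36336025600/7625597484987, P(S=6)=118092083200/68630377364883, P(S=8)=12430745600/22876792454961, P(S=10)=3418455040/22876792454961, P(S=12)=2441753600/68630377364883, P(S=14)=55494400/7625597484987, P(S=16)=9651200/7625597484987, P(S=18)=4222400/22876792454961, P(S=20)=168896/7625597484987, P(S=22)=16240/7625597484987, P(S=24)=32480/205891132094649, P(S=26)=580/68630377364883, P(S=28)=20/68630377364883, P(S=30)=1/205891132094649
E[|S_30|] = Σ_m |m|·P(S_30=m) = 8572735215010/847288609443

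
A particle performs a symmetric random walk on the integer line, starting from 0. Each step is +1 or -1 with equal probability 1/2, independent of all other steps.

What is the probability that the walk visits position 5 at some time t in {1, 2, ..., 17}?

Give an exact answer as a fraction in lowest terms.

Count via complement. Let g(t,s) = #length-t paths at position s with S_1..S_t all ≠ 5.
g(t,s) = g(t-1,s-1) + g(t-1,s+1) for s ≠ 5; g(t,5) = 0.
t=0: g(0,0)=1
t=1: g(1,-1)=1 g(1,1)=1
t=2: g(2,-2)=1 g(2,0)=2 g(2,2)=1
t=3: g(3,-3)=1 g(3,-1)=3 g(3,1)=3 g(3,3)=1
t=4: g(4,-4)=1 g(4,-2)=4 g(4,0)=6 g(4,2)=4 g(4,4)=1
t=5: g(5,-5)=1 g(5,-3)=5 g(5,-1)=10 g(5,1)=10 g(5,3)=5
t=6: g(6,-6)=1 g(6,-4)=6 g(6,-2)=15 g(6,0)=20 g(6,2)=15 g(6,4)=5
t=7: g(7,-7)=1 g(7,-5)=7 g(7,-3)=21 g(7,-1)=35 g(7,1)=35 g(7,3)=20
t=8: g(8,-8)=1 g(8,-6)=8 g(8,-4)=28 g(8,-2)=56 g(8,0)=70 g(8,2)=55 g(8,4)=20
t=9: g(9,-9)=1 g(9,-7)=9 g(9,-5)=36 g(9,-3)=84 g(9,-1)=126 g(9,1)=125 g(9,3)=75
t=10: g(10,-10)=1 g(10,-8)=10 g(10,-6)=45 g(10,-4)=120 g(10,-2)=210 g(10,0)=251 g(10,2)=200 g(10,4)=75
t=11: g(11,-11)=1 g(11,-9)=11 g(11,-7)=55 g(11,-5)=165 g(11,-3)=330 g(11,-1)=461 g(11,1)=451 g(11,3)=275
t=12: g(12,-12)=1 g(12,-10)=12 g(12,-8)=66 g(12,-6)=220 g(12,-4)=495 g(12,-2)=791 g(12,0)=912 g(12,2)=726 g(12,4)=275
t=13: g(13,-13)=1 g(13,-11)=13 g(13,-9)=78 g(13,-7)=286 g(13,-5)=715 g(13,-3)=1286 g(13,-1)=1703 g(13,1)=1638 g(13,3)=1001
t=14: g(14,-14)=1 g(14,-12)=14 g(14,-10)=91 g(14,-8)=364 g(14,-6)=1001 g(14,-4)=2001 g(14,-2)=2989 g(14,0)=3341 g(14,2)=2639 g(14,4)=1001
t=15: g(15,-15)=1 g(15,-13)=15 g(15,-11)=105 g(15,-9)=455 g(15,-7)=1365 g(15,-5)=3002 g(15,-3)=4990 g(15,-1)=6330 g(15,1)=5980 g(15,3)=3640
t=16: g(16,-16)=1 g(16,-14)=16 g(16,-12)=120 g(16,-10)=560 g(16,-8)=1820 g(16,-6)=4367 g(16,-4)=7992 g(16,-2)=11320 g(16,0)=12310 g(16,2)=9620 g(16,4)=3640
t=17: g(17,-17)=1 g(17,-15)=17 g(17,-13)=136 g(17,-11)=680 g(17,-9)=2380 g(17,-7)=6187 g(17,-5)=12359 g(17,-3)=19312 g(17,-1)=23630 g(17,1)=21930 g(17,3)=13260
Paths never hitting 5: Σ_s g(17,s) = 99892
Paths hitting 5: 2^17 - 99892 = 31180
P = 31180/131072 = 7795/32768

Answer: 7795/32768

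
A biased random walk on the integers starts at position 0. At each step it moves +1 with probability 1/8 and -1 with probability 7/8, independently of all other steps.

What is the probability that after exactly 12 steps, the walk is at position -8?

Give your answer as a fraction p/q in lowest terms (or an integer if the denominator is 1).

Answer: 9321683217/34359738368

Derivation:
To reach position -8 after 12 steps: need 2 steps of +1 and 10 steps of -1.
Number of such sequences: C(12,2) = 66
Each has probability (1/8)^2 · (7/8)^10 = 282475249/68719476736
P = 66 · 282475249/68719476736 = 9321683217/34359738368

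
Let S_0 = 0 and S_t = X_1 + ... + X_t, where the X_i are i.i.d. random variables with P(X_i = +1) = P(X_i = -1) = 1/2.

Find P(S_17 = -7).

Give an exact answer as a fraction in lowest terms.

Answer: 1547/32768

Derivation:
To reach position -7 after 17 steps: need 5 steps of +1 and 12 of -1.
Favorable paths: C(17,5) = 6188
Total paths: 2^17 = 131072
P = 6188/131072 = 1547/32768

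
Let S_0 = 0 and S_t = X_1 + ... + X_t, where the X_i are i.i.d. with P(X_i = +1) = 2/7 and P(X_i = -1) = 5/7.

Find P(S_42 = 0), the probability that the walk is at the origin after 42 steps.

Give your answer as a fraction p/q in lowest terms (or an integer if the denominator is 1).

To be at 0 after 42 steps: need exactly 21 steps of +1 and 21 of -1.
Number of such sequences: C(42,21) = 538257874440
Each has probability (2/7)^21 · (5/7)^21 = 1000000000000000000000/311973482284542371301330321821976049
P = 538257874440 · 1000000000000000000000/311973482284542371301330321821976049 = 538257874440000000000000000000000/311973482284542371301330321821976049

Answer: 538257874440000000000000000000000/311973482284542371301330321821976049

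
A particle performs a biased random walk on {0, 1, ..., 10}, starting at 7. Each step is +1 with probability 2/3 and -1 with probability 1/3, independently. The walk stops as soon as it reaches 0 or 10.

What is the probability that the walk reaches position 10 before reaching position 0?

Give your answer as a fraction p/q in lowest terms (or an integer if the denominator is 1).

Biased walk: p = 2/3, q = 1/3, r = q/p = 1/2
Gambler's ruin: P(hit 10 before 0 | start at 7) = (1 - r^a)/(1 - r^N)
r^7 = 1/128; r^10 = 1/1024
P = (1 - 1/128) / (1 - 1/1024) = 127/128 / 1023/1024 = 1016/1023

Answer: 1016/1023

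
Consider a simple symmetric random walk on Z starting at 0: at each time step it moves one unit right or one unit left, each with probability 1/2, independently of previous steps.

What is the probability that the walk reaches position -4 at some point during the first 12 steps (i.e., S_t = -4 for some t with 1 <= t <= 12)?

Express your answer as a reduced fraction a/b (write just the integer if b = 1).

Answer: 1093/4096

Derivation:
Count via complement. Let g(t,s) = #length-t paths at position s with S_1..S_t all ≠ -4.
g(t,s) = g(t-1,s-1) + g(t-1,s+1) for s ≠ -4; g(t,-4) = 0.
t=0: g(0,0)=1
t=1: g(1,-1)=1 g(1,1)=1
t=2: g(2,-2)=1 g(2,0)=2 g(2,2)=1
t=3: g(3,-3)=1 g(3,-1)=3 g(3,1)=3 g(3,3)=1
t=4: g(4,-2)=4 g(4,0)=6 g(4,2)=4 g(4,4)=1
t=5: g(5,-3)=4 g(5,-1)=10 g(5,1)=10 g(5,3)=5 g(5,5)=1
t=6: g(6,-2)=14 g(6,0)=20 g(6,2)=15 g(6,4)=6 g(6,6)=1
t=7: g(7,-3)=14 g(7,-1)=34 g(7,1)=35 g(7,3)=21 g(7,5)=7 g(7,7)=1
t=8: g(8,-2)=48 g(8,0)=69 g(8,2)=56 g(8,4)=28 g(8,6)=8 g(8,8)=1
t=9: g(9,-3)=48 g(9,-1)=117 g(9,1)=125 g(9,3)=84 g(9,5)=36 g(9,7)=9 g(9,9)=1
t=10: g(10,-2)=165 g(10,0)=242 g(10,2)=209 g(10,4)=120 g(10,6)=45 g(10,8)=10 g(10,10)=1
t=11: g(11,-3)=165 g(11,-1)=407 g(11,1)=451 g(11,3)=329 g(11,5)=165 g(11,7)=55 g(11,9)=11 g(11,11)=1
t=12: g(12,-2)=572 g(12,0)=858 g(12,2)=780 g(12,4)=494 g(12,6)=220 g(12,8)=66 g(12,10)=12 g(12,12)=1
Paths never hitting -4: Σ_s g(12,s) = 3003
Paths hitting -4: 2^12 - 3003 = 1093
P = 1093/4096 = 1093/4096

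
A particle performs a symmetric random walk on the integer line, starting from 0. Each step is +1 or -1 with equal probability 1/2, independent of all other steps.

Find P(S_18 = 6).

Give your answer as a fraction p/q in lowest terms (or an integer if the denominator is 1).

Answer: 4641/65536

Derivation:
To reach position 6 after 18 steps: need 12 steps of +1 and 6 of -1.
Favorable paths: C(18,12) = 18564
Total paths: 2^18 = 262144
P = 18564/262144 = 4641/65536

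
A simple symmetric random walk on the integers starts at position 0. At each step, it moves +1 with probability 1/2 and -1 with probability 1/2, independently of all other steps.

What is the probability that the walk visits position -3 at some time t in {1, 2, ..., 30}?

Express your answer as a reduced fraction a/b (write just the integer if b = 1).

Answer: 313889477/536870912

Derivation:
Count via complement. Let g(t,s) = #length-t paths at position s with S_1..S_t all ≠ -3.
g(t,s) = g(t-1,s-1) + g(t-1,s+1) for s ≠ -3; g(t,-3) = 0.
t=0: g(0,0)=1
t=1: g(1,-1)=1 g(1,1)=1
t=2: g(2,-2)=1 g(2,0)=2 g(2,2)=1
t=3: g(3,-1)=3 g(3,1)=3 g(3,3)=1
t=4: g(4,-2)=3 g(4,0)=6 g(4,2)=4 g(4,4)=1
t=5: g(5,-1)=9 g(5,1)=10 g(5,3)=5 g(5,5)=1
t=6: g(6,-2)=9 g(6,0)=19 g(6,2)=15 g(6,4)=6 g(6,6)=1
t=7: g(7,-1)=28 g(7,1)=34 g(7,3)=21 g(7,5)=7 g(7,7)=1
t=8: g(8,-2)=28 g(8,0)=62 g(8,2)=55 g(8,4)=28 g(8,6)=8 g(8,8)=1
t=9: g(9,-1)=90 g(9,1)=117 g(9,3)=83 g(9,5)=36 g(9,7)=9 g(9,9)=1
t=10: g(10,-2)=90 g(10,0)=207 g(10,2)=200 g(10,4)=119 g(10,6)=45 g(10,8)=10 g(10,10)=1
t=11: g(11,-1)=297 g(11,1)=407 g(11,3)=319 g(11,5)=164 g(11,7)=55 g(11,9)=11 g(11,11)=1
t=12: g(12,-2)=297 g(12,0)=704 g(12,2)=726 g(12,4)=483 g(12,6)=219 g(12,8)=66 g(12,10)=12 g(12,12)=1
t=13: g(13,-1)=1001 g(13,1)=1430 g(13,3)=1209 g(13,5)=702 g(13,7)=285 g(13,9)=78 g(13,11)=13 g(13,13)=1
t=14: g(14,-2)=1001 g(14,0)=2431 g(14,2)=2639 g(14,4)=1911 g(14,6)=987 g(14,8)=363 g(14,10)=91 g(14,12)=14 g(14,14)=1
t=15: g(15,-1)=3432 g(15,1)=5070 g(15,3)=4550 g(15,5)=2898 g(15,7)=1350 g(15,9)=454 g(15,11)=105 g(15,13)=15 g(15,15)=1
t=16: g(16,-2)=3432 g(16,0)=8502 g(16,2)=9620 g(16,4)=7448 g(16,6)=4248 g(16,8)=1804 g(16,10)=559 g(16,12)=120 g(16,14)=16 g(16,16)=1
t=17: g(17,-1)=11934 g(17,1)=18122 g(17,3)=17068 g(17,5)=11696 g(17,7)=6052 g(17,9)=2363 g(17,11)=679 g(17,13)=136 g(17,15)=17 g(17,17)=1
t=18: g(18,-2)=11934 g(18,0)=30056 g(18,2)=35190 g(18,4)=28764 g(18,6)=17748 g(18,8)=8415 g(18,10)=3042 g(18,12)=815 g(18,14)=153 g(18,16)=18 g(18,18)=1
t=19: g(19,-1)=41990 g(19,1)=65246 g(19,3)=63954 g(19,5)=46512 g(19,7)=26163 g(19,9)=11457 g(19,11)=3857 g(19,13)=968 g(19,15)=171 g(19,17)=19 g(19,19)=1
t=20: g(20,-2)=41990 g(20,0)=107236 g(20,2)=129200 g(20,4)=110466 g(20,6)=72675 g(20,8)=37620 g(20,10)=15314 g(20,12)=4825 g(20,14)=1139 g(20,16)=190 g(20,18)=20 g(20,20)=1
t=21: g(21,-1)=149226 g(21,1)=236436 g(21,3)=239666 g(21,5)=183141 g(21,7)=110295 g(21,9)=52934 g(21,11)=20139 g(21,13)=5964 g(21,15)=1329 g(21,17)=210 g(21,19)=21 g(21,21)=1
t=22: g(22,-2)=149226 g(22,0)=385662 g(22,2)=476102 g(22,4)=422807 g(22,6)=293436 g(22,8)=163229 g(22,10)=73073 g(22,12)=26103 g(22,14)=7293 g(22,16)=1539 g(22,18)=231 g(22,20)=22 g(22,22)=1
t=23: g(23,-1)=534888 g(23,1)=861764 g(23,3)=898909 g(23,5)=716243 g(23,7)=456665 g(23,9)=236302 g(23,11)=99176 g(23,13)=33396 g(23,15)=8832 g(23,17)=1770 g(23,19)=253 g(23,21)=23 g(23,23)=1
t=24: g(24,-2)=534888 g(24,0)=1396652 g(24,2)=1760673 g(24,4)=1615152 g(24,6)=1172908 g(24,8)=692967 g(24,10)=335478 g(24,12)=132572 g(24,14)=42228 g(24,16)=10602 g(24,18)=2023 g(24,20)=276 g(24,22)=24 g(24,24)=1
t=25: g(25,-1)=1931540 g(25,1)=3157325 g(25,3)=3375825 g(25,5)=2788060 g(25,7)=1865875 g(25,9)=1028445 g(25,11)=468050 g(25,13)=174800 g(25,15)=52830 g(25,17)=12625 g(25,19)=2299 g(25,21)=300 g(25,23)=25 g(25,25)=1
t=26: g(26,-2)=1931540 g(26,0)=5088865 g(26,2)=6533150 g(26,4)=6163885 g(26,6)=4653935 g(26,8)=2894320 g(26,10)=1496495 g(26,12)=642850 g(26,14)=227630 g(26,16)=65455 g(26,18)=14924 g(26,20)=2599 g(26,22)=325 g(26,24)=26 g(26,26)=1
t=27: g(27,-1)=7020405 g(27,1)=11622015 g(27,3)=12697035 g(27,5)=10817820 g(27,7)=7548255 g(27,9)=4390815 g(27,11)=2139345 g(27,13)=870480 g(27,15)=293085 g(27,17)=80379 g(27,19)=17523 g(27,21)=2924 g(27,23)=351 g(27,25)=27 g(27,27)=1
t=28: g(28,-2)=7020405 g(28,0)=18642420 g(28,2)=24319050 g(28,4)=23514855 g(28,6)=18366075 g(28,8)=11939070 g(28,10)=6530160 g(28,12)=3009825 g(28,14)=1163565 g(28,16)=373464 g(28,18)=97902 g(28,20)=20447 g(28,22)=3275 g(28,24)=378 g(28,26)=28 g(28,28)=1
t=29: g(29,-1)=25662825 g(29,1)=42961470 g(29,3)=47833905 g(29,5)=41880930 g(29,7)=30305145 g(29,9)=18469230 g(29,11)=9539985 g(29,13)=4173390 g(29,15)=1537029 g(29,17)=471366 g(29,19)=118349 g(29,21)=23722 g(29,23)=3653 g(29,25)=406 g(29,27)=29 g(29,29)=1
t=30: g(30,-2)=25662825 g(30,0)=68624295 g(30,2)=90795375 g(30,4)=89714835 g(30,6)=72186075 g(30,8)=48774375 g(30,10)=28009215 g(30,12)=13713375 g(30,14)=5710419 g(30,16)=2008395 g(30,18)=589715 g(30,20)=142071 g(30,22)=27375 g(30,24)=4059 g(30,26)=435 g(30,28)=30 g(30,30)=1
Paths never hitting -3: Σ_s g(30,s) = 445962870
Paths hitting -3: 2^30 - 445962870 = 627778954
P = 627778954/1073741824 = 313889477/536870912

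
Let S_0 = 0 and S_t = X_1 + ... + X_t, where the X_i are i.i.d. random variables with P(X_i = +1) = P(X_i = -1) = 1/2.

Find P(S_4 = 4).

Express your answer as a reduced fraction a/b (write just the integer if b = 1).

Answer: 1/16

Derivation:
To reach position 4 after 4 steps: need 4 steps of +1 and 0 of -1.
Favorable paths: C(4,4) = 1
Total paths: 2^4 = 16
P = 1/16 = 1/16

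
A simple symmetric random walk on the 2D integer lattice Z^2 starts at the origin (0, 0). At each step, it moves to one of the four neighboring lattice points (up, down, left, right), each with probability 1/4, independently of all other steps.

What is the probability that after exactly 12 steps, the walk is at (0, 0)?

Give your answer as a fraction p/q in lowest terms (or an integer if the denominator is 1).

Let h be the number of horizontal steps (so 12-h are vertical). To end at (0,0) need (h+0)/2 right-steps and ((12-h)+0)/2 up-steps.
Sum over h with 0 ≤ h ≤ 12, h ≡ 0 (mod 2), 12-h ≡ 0 (mod 2):
h=0: C(12,0)·C(0,0)·C(12,6) = 1·1·924 = 924
h=2: C(12,2)·C(2,1)·C(10,5) = 66·2·252 = 33264
h=4: C(12,4)·C(4,2)·C(8,4) = 495·6·70 = 207900
h=6: C(12,6)·C(6,3)·C(6,3) = 924·20·20 = 369600
h=8: C(12,8)·C(8,4)·C(4,2) = 495·70·6 = 207900
h=10: C(12,10)·C(10,5)·C(2,1) = 66·252·2 = 33264
h=12: C(12,12)·C(12,6)·C(0,0) = 1·924·1 = 924
Total favorable: 853776
Total paths: 4^12 = 16777216
P = 853776/16777216 = 53361/1048576

Answer: 53361/1048576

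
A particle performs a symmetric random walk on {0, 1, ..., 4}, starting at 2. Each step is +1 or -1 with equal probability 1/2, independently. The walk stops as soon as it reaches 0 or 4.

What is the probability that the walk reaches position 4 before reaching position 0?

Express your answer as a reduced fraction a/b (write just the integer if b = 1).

Symmetric walk (p = 1/2): the harmonic-function argument gives P(hit 4 before 0 | start at 2) = a/N.
P = 2/4 = 1/2

Answer: 1/2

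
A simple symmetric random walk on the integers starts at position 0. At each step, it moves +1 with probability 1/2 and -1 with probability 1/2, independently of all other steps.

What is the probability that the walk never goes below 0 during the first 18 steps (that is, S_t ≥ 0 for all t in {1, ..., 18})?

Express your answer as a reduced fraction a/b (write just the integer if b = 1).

Answer: 12155/65536

Derivation:
Let f(t,s) = #length-t paths at position s with S_1..S_t all ≥ 0.
f(t,s) = f(t-1,s-1) + f(t-1,s+1) for s ≥ 0; f(t,s) = 0 for s < 0.
t=0: f(0,0)=1
t=1: f(1,1)=1
t=2: f(2,0)=1 f(2,2)=1
t=3: f(3,1)=2 f(3,3)=1
t=4: f(4,0)=2 f(4,2)=3 f(4,4)=1
t=5: f(5,1)=5 f(5,3)=4 f(5,5)=1
t=6: f(6,0)=5 f(6,2)=9 f(6,4)=5 f(6,6)=1
t=7: f(7,1)=14 f(7,3)=14 f(7,5)=6 f(7,7)=1
t=8: f(8,0)=14 f(8,2)=28 f(8,4)=20 f(8,6)=7 f(8,8)=1
t=9: f(9,1)=42 f(9,3)=48 f(9,5)=27 f(9,7)=8 f(9,9)=1
t=10: f(10,0)=42 f(10,2)=90 f(10,4)=75 f(10,6)=35 f(10,8)=9 f(10,10)=1
t=11: f(11,1)=132 f(11,3)=165 f(11,5)=110 f(11,7)=44 f(11,9)=10 f(11,11)=1
t=12: f(12,0)=132 f(12,2)=297 f(12,4)=275 f(12,6)=154 f(12,8)=54 f(12,10)=11 f(12,12)=1
t=13: f(13,1)=429 f(13,3)=572 f(13,5)=429 f(13,7)=208 f(13,9)=65 f(13,11)=12 f(13,13)=1
t=14: f(14,0)=429 f(14,2)=1001 f(14,4)=1001 f(14,6)=637 f(14,8)=273 f(14,10)=77 f(14,12)=13 f(14,14)=1
t=15: f(15,1)=1430 f(15,3)=2002 f(15,5)=1638 f(15,7)=910 f(15,9)=350 f(15,11)=90 f(15,13)=14 f(15,15)=1
t=16: f(16,0)=1430 f(16,2)=3432 f(16,4)=3640 f(16,6)=2548 f(16,8)=1260 f(16,10)=440 f(16,12)=104 f(16,14)=15 f(16,16)=1
t=17: f(17,1)=4862 f(17,3)=7072 f(17,5)=6188 f(17,7)=3808 f(17,9)=1700 f(17,11)=544 f(17,13)=119 f(17,15)=16 f(17,17)=1
t=18: f(18,0)=4862 f(18,2)=11934 f(18,4)=13260 f(18,6)=9996 f(18,8)=5508 f(18,10)=2244 f(18,12)=663 f(18,14)=135 f(18,16)=17 f(18,18)=1
Σ_s f(18,s) = 48620
P = 48620/262144 = 12155/65536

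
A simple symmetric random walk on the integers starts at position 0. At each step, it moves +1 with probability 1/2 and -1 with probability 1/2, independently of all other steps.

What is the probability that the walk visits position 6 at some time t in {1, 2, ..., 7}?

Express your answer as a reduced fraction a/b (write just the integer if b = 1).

Count via complement. Let g(t,s) = #length-t paths at position s with S_1..S_t all ≠ 6.
g(t,s) = g(t-1,s-1) + g(t-1,s+1) for s ≠ 6; g(t,6) = 0.
t=0: g(0,0)=1
t=1: g(1,-1)=1 g(1,1)=1
t=2: g(2,-2)=1 g(2,0)=2 g(2,2)=1
t=3: g(3,-3)=1 g(3,-1)=3 g(3,1)=3 g(3,3)=1
t=4: g(4,-4)=1 g(4,-2)=4 g(4,0)=6 g(4,2)=4 g(4,4)=1
t=5: g(5,-5)=1 g(5,-3)=5 g(5,-1)=10 g(5,1)=10 g(5,3)=5 g(5,5)=1
t=6: g(6,-6)=1 g(6,-4)=6 g(6,-2)=15 g(6,0)=20 g(6,2)=15 g(6,4)=6
t=7: g(7,-7)=1 g(7,-5)=7 g(7,-3)=21 g(7,-1)=35 g(7,1)=35 g(7,3)=21 g(7,5)=6
Paths never hitting 6: Σ_s g(7,s) = 126
Paths hitting 6: 2^7 - 126 = 2
P = 2/128 = 1/64

Answer: 1/64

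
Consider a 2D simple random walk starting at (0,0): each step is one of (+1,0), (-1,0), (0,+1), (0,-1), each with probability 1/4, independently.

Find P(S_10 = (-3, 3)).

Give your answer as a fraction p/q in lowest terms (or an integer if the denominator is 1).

Let h be the number of horizontal steps (so 10-h are vertical). To end at (-3,3) need (h-3)/2 right-steps and ((10-h)+3)/2 up-steps.
Sum over h with 3 ≤ h ≤ 7, h ≡ 1 (mod 2), 10-h ≡ 1 (mod 2):
h=3: C(10,3)·C(3,0)·C(7,5) = 120·1·21 = 2520
h=5: C(10,5)·C(5,1)·C(5,4) = 252·5·5 = 6300
h=7: C(10,7)·C(7,2)·C(3,3) = 120·21·1 = 2520
Total favorable: 11340
Total paths: 4^10 = 1048576
P = 11340/1048576 = 2835/262144

Answer: 2835/262144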